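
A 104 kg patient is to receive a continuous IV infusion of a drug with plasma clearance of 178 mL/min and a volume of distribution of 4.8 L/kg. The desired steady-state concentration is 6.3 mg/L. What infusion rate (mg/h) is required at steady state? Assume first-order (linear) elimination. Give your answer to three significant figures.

CL = 178 mL/min × 60/1000 = 10.68 L/h
At steady state, infusion rate equals elimination rate: rate in = CL × Css.
Infusion rate = CL · Css = 10.68 L/h × 6.3 mg/L = 67.28 mg/h

67.3 mg/h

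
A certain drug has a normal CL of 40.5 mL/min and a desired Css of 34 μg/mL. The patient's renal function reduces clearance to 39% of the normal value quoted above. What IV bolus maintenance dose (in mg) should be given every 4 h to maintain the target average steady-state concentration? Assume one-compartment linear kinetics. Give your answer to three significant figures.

Convert clearance: 40.5 mL/min × 60 min/h ÷ 1000 mL/L = 2.430 L/h
Patient clearance = 0.39 × 2.430 = 0.9477 L/h
D = CL × Css × τ = 0.9477 × 34 × 4 = 128.9 mg

129 mg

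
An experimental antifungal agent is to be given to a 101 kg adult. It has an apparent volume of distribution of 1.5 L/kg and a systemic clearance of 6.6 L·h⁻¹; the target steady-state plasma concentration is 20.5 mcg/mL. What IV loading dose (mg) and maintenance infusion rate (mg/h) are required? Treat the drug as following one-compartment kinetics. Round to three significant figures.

Vd = 1.5 L/kg × 101 kg = 151.5 L
Loading: fill Vd to C_target → 151.5 L × 20.5 mg/L = 3106 mg
Maintenance infusion rate = CL × Css = 6.600 × 20.5 = 135.3 mg/h

(a) 3110 mg; (b) 135 mg/h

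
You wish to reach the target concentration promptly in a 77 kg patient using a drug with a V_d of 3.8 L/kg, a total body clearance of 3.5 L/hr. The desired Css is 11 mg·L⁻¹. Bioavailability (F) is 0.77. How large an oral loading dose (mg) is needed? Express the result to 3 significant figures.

Vd = 3.8 L/kg × 77 kg = 292.6 L
Loading dose depends on Vd (not clearance): it fills the distribution volume.
LD = Vd × C / F = 292.6 × 11.00 / 0.77 = 4180 mg

4180 mg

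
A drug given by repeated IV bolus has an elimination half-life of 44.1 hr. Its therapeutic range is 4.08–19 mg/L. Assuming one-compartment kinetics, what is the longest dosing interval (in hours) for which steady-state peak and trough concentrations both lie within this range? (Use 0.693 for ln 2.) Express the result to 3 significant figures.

97.9 h

k = 0.693 / t½ = 0.693 / 44.1 = 0.01571 h⁻¹
Between IV bolus doses, concentration decays as C = C₀·e^(−kτ), so C_peak/C_trough = e^(kτ).
τ_max = ln(C_peak/C_trough) / k = ln(19/4.08) / 0.01571 = 1.538 / 0.01571 = 97.90 h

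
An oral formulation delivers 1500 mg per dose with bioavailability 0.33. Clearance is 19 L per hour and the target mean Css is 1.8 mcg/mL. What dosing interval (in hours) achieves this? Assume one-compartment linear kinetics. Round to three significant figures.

F·D/τ = CL·Css → τ = F·D / (CL·Css).
τ = 0.33 × 1500 / (19 × 1.8) = 14.47 h

14.5 h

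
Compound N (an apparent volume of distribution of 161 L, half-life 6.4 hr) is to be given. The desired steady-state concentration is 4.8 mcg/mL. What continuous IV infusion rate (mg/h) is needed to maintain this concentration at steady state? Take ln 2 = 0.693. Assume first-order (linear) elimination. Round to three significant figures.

83.7 mg/h

CL = 0.693 × Vd / t½ = 0.693 × 161.0 / 6.4 = 17.43 L/h
Infusion rate = CL × Css = 17.43 × 4.8 = 83.66 mg/h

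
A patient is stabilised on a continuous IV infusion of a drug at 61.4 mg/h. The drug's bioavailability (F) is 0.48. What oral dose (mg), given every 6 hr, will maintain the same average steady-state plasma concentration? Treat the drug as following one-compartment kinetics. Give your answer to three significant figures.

768 mg

To maintain the same Css, the systemic dosing rate must be unchanged: F·D/τ = infusion rate.
D = rate × τ / F = 61.4 × 6 / 0.48 = 767.5 mg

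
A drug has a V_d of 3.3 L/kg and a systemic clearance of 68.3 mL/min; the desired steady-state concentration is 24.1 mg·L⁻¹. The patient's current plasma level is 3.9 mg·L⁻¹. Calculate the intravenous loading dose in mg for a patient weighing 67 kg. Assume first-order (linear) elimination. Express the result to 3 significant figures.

4470 mg

Vd = 3.3 L/kg × 67 kg = 221.1 L
The loading dose fills Vd to the target concentration.
Concentration deficit ΔC = 24.1 − 3.9 = 20.20 mg/L
LD = Vd × ΔC = 221.1 × 20.20 = 4466 mg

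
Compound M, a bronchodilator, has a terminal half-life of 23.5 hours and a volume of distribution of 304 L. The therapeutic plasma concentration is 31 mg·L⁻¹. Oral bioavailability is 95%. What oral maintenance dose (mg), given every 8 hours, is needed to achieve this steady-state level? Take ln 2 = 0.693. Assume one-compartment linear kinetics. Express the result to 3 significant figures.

CL = 0.693 × Vd / t½ = 0.693 × 304.0 / 23.5 = 8.965 L/h
D = CL × Css × τ / F = 8.965 × 31 × 8 / 0.95 = 2340 mg

2340 mg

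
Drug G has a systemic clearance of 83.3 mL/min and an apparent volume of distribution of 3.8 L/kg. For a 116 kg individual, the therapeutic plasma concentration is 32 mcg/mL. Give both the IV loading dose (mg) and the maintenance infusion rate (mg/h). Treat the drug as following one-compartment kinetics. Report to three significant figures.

Total Vd = 3.8 × 116 = 440.8 L
Loading: fill Vd to C_target → 440.8 L × 32 mg/L = 14110 mg
Convert clearance: 83.3 mL/min × 60 min/h ÷ 1000 mL/L = 4.998 L/h
Maintenance: replace elimination → rate = CL × Css = 4.998 × 32 = 159.9 mg/h

(a) 14100 mg; (b) 160 mg/h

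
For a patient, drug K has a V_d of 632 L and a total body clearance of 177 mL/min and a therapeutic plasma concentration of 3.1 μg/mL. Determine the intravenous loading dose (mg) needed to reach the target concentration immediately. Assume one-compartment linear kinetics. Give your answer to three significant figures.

1960 mg

LD = Vd × C = 632.0 × 3.100 = 1959 mg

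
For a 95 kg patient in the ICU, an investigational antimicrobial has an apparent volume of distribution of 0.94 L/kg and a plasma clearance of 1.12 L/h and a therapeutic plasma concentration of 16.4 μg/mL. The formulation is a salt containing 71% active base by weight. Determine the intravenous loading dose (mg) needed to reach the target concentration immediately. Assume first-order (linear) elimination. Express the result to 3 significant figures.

2060 mg

Total Vd = 0.94 × 95 = 89.30 L
LD is governed by Vd — clearance does not enter the loading-dose calculation.
LD = Vd × C / S = 89.30 × 16.40 / 0.71 = 2063 mg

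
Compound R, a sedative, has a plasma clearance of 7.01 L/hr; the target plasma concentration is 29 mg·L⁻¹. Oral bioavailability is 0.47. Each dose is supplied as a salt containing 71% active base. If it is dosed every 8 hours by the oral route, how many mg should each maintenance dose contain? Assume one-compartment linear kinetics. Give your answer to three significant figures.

4870 mg

D = CL × Css × τ / F / S = 7.010 × 29 × 8 / 0.47 / 0.71 = 4874 mg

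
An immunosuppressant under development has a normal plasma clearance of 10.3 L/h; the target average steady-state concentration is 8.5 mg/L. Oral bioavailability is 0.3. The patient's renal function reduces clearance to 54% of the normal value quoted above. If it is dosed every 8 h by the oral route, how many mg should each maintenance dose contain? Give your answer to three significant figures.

Patient clearance = 0.54 × 10.30 = 5.562 L/h
D = CL × Css × τ / F = 5.562 × 8.5 × 8 / 0.3 = 1261 mg

1260 mg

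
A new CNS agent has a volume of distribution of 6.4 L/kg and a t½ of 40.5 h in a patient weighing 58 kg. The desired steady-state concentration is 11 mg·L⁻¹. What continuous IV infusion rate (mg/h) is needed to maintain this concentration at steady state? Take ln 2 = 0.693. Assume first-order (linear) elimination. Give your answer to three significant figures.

69.9 mg/h

Total Vd = 6.4 × 58 = 371.2 L
CL = 0.693 × Vd / t½ = 0.693 × 371.2 / 40.5 = 6.352 L/h
Infusion rate = CL × Css = 6.352 × 11 = 69.87 mg/h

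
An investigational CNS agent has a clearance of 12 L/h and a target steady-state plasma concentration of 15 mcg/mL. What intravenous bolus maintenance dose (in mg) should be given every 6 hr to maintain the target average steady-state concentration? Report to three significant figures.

At steady state, dose per interval replaces the amount cleared in that interval: D/τ = CL·Css.
D = CL × Css × τ = 12.00 × 15 × 6 = 1080 mg

1080 mg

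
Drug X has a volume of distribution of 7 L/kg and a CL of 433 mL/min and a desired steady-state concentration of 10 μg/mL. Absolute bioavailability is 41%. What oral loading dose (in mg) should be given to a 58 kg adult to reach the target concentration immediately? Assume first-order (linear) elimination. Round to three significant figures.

Vd = 7 L/kg × 58 kg = 406.0 L
LD = Vd × C / F = 406.0 × 10.00 / 0.41 = 9902 mg

9900 mg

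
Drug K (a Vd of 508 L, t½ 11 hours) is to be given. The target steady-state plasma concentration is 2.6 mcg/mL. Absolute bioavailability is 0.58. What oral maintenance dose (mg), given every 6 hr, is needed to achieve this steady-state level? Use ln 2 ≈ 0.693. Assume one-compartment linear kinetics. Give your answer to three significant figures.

CL = ln 2 · Vd / t½ = 0.693 × 508.0 / 11 = 32.00 L/h
D = CL × Css × τ / F = 32.00 × 2.6 × 6 / 0.58 = 860.7 mg

861 mg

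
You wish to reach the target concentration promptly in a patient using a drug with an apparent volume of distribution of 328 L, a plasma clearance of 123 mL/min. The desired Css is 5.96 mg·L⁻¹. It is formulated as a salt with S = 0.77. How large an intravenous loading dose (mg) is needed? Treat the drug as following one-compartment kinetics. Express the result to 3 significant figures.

LD is governed by Vd — clearance does not enter the loading-dose calculation.
LD = Vd × C / S = 328.0 × 5.960 / 0.77 = 2539 mg

2540 mg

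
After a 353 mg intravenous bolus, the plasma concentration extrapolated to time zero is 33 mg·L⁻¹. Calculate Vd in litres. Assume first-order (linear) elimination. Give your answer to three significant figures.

Immediately after an IV bolus, C₀ = Dose / Vd, so Vd = Dose / C₀.
Vd = 353 / 33 = 10.70 L

10.7 L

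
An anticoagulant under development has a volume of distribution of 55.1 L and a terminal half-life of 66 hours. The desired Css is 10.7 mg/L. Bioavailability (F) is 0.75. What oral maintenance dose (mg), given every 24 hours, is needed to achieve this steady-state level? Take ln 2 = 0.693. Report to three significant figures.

198 mg

CL = ln 2 · Vd / t½ = 0.693 × 55.10 / 66 = 0.5786 L/h
D = CL × Css × τ / F = 0.5786 × 10.7 × 24 / 0.75 = 198.1 mg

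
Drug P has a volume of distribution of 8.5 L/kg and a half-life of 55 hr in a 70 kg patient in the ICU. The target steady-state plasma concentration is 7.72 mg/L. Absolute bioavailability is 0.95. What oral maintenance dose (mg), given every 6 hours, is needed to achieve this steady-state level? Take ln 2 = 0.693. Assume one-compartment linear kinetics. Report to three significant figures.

366 mg

Vd(total) = 70 kg × 8.5 L/kg = 595.0 L
CL = 0.693 × Vd / t½ = 0.693 × 595.0 / 55 = 7.497 L/h
D = CL × Css × τ / F = 7.497 × 7.72 × 6 / 0.95 = 365.5 mg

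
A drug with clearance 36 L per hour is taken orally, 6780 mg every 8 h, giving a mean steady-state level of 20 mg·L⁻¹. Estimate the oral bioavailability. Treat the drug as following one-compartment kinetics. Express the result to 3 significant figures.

0.850

F·D/τ = CL·Css at steady state → F = CL·Css·τ / D.
F = 36 × 20 × 8 / 6780 = 0.850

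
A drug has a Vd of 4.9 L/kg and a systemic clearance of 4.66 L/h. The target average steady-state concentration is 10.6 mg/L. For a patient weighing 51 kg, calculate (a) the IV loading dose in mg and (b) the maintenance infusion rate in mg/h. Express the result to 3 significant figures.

Vd(total) = 51 kg × 4.9 L/kg = 249.9 L
LD = Vd · C_target = 249.9 × 10.6 = 2649 mg
Maintenance infusion rate = CL × Css = 4.660 × 10.6 = 49.40 mg/h

(a) 2650 mg; (b) 49.4 mg/h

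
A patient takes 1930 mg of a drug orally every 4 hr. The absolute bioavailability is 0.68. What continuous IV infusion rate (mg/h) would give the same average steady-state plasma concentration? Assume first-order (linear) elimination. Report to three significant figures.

Equivalent systemic input: infusion rate = F·D/τ.
Rate = 0.68 × 1930 / 4 = 328.1 mg/h

328 mg/h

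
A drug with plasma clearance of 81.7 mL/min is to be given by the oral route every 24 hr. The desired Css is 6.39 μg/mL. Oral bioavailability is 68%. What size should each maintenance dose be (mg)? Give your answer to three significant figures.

1110 mg

CL = 81.7 mL/min × 60/1000 = 4.902 L/h
D = CL × Css × τ / F = 4.902 × 6.39 × 24 / 0.68 = 1106 mg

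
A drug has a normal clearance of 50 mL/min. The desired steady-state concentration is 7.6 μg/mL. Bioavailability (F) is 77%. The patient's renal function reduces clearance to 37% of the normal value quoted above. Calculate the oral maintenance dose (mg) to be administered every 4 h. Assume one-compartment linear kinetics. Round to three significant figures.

Convert clearance: 50 mL/min × 60 min/h ÷ 1000 mL/L = 3.000 L/h
Patient clearance = 0.37 × 3.000 = 1.110 L/h
D = CL × Css × τ / F = 1.110 × 7.6 × 4 / 0.77 = 43.82 mg

43.8 mg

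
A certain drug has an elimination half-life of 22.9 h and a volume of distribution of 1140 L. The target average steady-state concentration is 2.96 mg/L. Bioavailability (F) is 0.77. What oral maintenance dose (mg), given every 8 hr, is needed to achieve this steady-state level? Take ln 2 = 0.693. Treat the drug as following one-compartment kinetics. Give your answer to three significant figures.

k = 0.693/22.9 = 0.03026 h⁻¹, so CL = k·Vd = 0.03026 × 1140 = 34.50 L/h
D = CL × Css × τ / F = 34.50 × 2.96 × 8 / 0.77 = 1061 mg

1060 mg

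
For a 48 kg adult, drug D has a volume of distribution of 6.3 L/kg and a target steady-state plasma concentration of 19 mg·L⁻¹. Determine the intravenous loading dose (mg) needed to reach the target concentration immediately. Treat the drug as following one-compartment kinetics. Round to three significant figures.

5750 mg

Vd(total) = 48 kg × 6.3 L/kg = 302.4 L
LD = Vd × C = 302.4 × 19.00 = 5746 mg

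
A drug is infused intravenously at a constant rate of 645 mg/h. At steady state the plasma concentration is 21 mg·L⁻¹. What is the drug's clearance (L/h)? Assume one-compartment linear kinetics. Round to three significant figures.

At steady state, infusion rate = CL × Css, so CL = rate / Css.
CL = 645 / 21 = 30.71 L/h

30.7 L/h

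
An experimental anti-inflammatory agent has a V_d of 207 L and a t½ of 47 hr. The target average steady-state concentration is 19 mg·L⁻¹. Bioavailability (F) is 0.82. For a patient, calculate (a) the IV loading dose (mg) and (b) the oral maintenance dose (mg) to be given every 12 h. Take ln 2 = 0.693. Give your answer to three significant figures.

(a) 3930 mg; (b) 849 mg

LD = Vd × C = 207.0 × 19 = 3933 mg
CL = 0.693 × Vd / t½ = 0.693 × 207.0 / 47 = 3.052 L/h
D = CL × Css × τ / F = 3.052 × 19 × 12 / 0.82 = 848.6 mg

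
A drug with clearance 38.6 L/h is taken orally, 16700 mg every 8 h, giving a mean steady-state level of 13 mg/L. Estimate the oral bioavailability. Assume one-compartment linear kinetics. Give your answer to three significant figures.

F·D/τ = CL·Css at steady state → F = CL·Css·τ / D.
F = 38.6 × 13 × 8 / 16700 = 0.240

0.240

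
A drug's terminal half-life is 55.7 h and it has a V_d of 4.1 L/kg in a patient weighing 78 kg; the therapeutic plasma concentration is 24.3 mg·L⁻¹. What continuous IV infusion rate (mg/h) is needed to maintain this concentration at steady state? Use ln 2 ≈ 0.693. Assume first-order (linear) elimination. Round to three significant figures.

Vd(total) = 78 kg × 4.1 L/kg = 319.8 L
CL = 0.693 × Vd / t½ = 0.693 × 319.8 / 55.7 = 3.979 L/h
Infusion rate = CL × Css = 3.979 × 24.3 = 96.69 mg/h

96.7 mg/h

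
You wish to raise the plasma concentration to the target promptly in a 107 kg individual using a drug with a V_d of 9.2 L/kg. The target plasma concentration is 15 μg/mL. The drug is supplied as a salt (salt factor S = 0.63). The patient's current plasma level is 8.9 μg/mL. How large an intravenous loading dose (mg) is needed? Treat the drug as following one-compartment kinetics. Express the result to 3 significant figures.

9530 mg

Vd(total) = 107 kg × 9.2 L/kg = 984.4 L
Concentration deficit ΔC = 15 − 8.9 = 6.100 mg/L
LD = Vd × ΔC / S = 984.4 × 6.100 / 0.63 = 9531 mg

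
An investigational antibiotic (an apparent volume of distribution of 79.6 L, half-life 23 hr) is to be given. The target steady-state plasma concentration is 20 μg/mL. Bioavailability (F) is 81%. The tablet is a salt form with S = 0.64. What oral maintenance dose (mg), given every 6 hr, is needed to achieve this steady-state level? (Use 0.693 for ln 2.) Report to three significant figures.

555 mg

CL = ln 2 · Vd / t½ = 0.693 × 79.60 / 23 = 2.398 L/h
D = CL × Css × τ / F / S = 2.398 × 20 × 6 / 0.81 / 0.64 = 555.1 mg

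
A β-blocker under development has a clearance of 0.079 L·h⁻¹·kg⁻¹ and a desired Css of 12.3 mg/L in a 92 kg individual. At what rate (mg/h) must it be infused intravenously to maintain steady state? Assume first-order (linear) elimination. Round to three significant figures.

89.4 mg/h

CL = 0.079 L·h⁻¹·kg⁻¹ × 92 kg = 7.268 L/h
At steady state, infusion rate equals elimination rate: rate in = CL × Css.
Infusion rate = CL · Css = 7.268 L/h × 12.3 mg/L = 89.40 mg/h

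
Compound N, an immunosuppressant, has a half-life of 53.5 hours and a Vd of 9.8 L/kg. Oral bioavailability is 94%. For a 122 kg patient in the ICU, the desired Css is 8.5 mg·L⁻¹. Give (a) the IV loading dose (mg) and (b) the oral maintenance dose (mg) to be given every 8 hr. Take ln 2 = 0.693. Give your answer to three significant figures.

(a) 10200 mg; (b) 1120 mg

Vd(total) = 122 kg × 9.8 L/kg = 1196 L
LD = Vd × C = 1196 × 8.5 = 10170 mg
CL = 0.693 × Vd / t½ = 0.693 × 1196 / 53.5 = 15.49 L/h
D = CL × Css × τ / F = 15.49 × 8.5 × 8 / 0.94 = 1121 mg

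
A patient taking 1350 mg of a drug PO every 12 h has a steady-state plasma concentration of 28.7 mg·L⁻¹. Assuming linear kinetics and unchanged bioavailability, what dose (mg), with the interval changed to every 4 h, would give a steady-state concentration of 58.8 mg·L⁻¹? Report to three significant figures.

922 mg

With linear kinetics, Css is proportional to dose rate (D/τ) at fixed clearance.
D₂ = D₁ × (Css,target / Css,current) × (τ₂/τ₁) = 1350 × (58.8/28.7) × (4/12) = 922.0 mg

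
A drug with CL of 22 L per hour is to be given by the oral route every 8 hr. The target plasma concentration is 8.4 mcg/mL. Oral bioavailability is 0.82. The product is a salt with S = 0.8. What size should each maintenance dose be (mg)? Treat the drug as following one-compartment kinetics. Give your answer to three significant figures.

2250 mg

D = CL × Css × τ / F / S = 22.00 × 8.4 × 8 / 0.82 / 0.8 = 2254 mg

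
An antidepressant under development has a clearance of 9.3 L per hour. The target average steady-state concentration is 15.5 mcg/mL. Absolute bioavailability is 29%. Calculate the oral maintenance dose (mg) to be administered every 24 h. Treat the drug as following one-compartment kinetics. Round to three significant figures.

11900 mg

At steady state, dose per interval replaces the amount cleared in that interval: F·D/τ = CL·Css.
D = CL × Css × τ / F = 9.300 × 15.5 × 24 / 0.29 = 11930 mg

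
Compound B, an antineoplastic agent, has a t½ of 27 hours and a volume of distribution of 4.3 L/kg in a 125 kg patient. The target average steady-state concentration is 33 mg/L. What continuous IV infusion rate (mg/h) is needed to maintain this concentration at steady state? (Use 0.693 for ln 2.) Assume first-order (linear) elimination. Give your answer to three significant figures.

Vd(total) = 125 kg × 4.3 L/kg = 537.5 L
CL = 0.693 × Vd / t½ = 0.693 × 537.5 / 27 = 13.80 L/h
Infusion rate = CL × Css = 13.80 × 33 = 455.4 mg/h

455 mg/h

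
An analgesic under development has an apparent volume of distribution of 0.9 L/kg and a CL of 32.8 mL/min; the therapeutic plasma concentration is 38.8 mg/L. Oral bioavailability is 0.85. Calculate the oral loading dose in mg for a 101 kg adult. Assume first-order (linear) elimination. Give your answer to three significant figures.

4150 mg

Total Vd = 0.9 × 101 = 90.90 L
LD is governed by Vd — clearance does not enter the loading-dose calculation.
LD = Vd × C / F = 90.90 × 38.80 / 0.85 = 4149 mg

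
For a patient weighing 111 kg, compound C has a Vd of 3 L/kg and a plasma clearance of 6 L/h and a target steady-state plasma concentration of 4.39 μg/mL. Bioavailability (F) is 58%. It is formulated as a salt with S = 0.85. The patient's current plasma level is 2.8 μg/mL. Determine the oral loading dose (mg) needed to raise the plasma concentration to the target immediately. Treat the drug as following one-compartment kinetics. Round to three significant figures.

Vd = 3 L/kg × 111 kg = 333.0 L
Concentration deficit ΔC = 4.39 − 2.8 = 1.590 mg/L
LD = Vd × ΔC / F / S = 333.0 × 1.590 / 0.58 / 0.85 = 1074 mg

1070 mg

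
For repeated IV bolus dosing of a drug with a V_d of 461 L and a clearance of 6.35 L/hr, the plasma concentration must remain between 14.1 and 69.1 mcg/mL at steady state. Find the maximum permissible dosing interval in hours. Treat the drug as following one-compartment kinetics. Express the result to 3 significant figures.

k = CL / Vd = 6.350 / 461.0 = 0.01377 h⁻¹
Between IV bolus doses, concentration decays as C = C₀·e^(−kτ), so C_peak/C_trough = e^(kτ).
τ_max = ln(C_peak/C_trough) / k = ln(69.1/14.1) / 0.01377 = 1.589 / 0.01377 = 115.4 h

115 h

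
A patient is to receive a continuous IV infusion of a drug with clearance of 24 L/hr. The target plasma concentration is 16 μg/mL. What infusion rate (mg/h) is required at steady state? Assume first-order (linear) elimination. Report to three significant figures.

384 mg/h

Infusion rate = CL · Css = 24.00 L/h × 16 mg/L = 384.0 mg/h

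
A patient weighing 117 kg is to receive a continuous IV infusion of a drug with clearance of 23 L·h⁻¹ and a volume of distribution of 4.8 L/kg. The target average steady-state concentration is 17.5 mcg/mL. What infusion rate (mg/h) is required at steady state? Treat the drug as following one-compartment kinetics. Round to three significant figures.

Maintenance depends on clearance, not Vd — rate in must match rate out.
Rate = CL × Css = 23.00 × 17.5 = 402.5 mg/h

403 mg/h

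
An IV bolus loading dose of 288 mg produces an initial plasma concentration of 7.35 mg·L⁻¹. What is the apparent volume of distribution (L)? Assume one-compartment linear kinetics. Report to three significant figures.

Immediately after an IV bolus, C₀ = Dose / Vd, so Vd = Dose / C₀.
Vd = 288 / 7.35 = 39.18 L

39.2 L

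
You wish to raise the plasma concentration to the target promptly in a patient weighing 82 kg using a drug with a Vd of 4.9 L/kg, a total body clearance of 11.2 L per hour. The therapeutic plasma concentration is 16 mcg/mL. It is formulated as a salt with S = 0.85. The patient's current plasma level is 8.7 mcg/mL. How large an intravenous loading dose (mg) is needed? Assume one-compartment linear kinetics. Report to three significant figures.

3450 mg

Total Vd = 4.9 × 82 = 401.8 L
Concentration deficit ΔC = 16 − 8.7 = 7.300 mg/L
LD = Vd × ΔC / S = 401.8 × 7.300 / 0.85 = 3451 mg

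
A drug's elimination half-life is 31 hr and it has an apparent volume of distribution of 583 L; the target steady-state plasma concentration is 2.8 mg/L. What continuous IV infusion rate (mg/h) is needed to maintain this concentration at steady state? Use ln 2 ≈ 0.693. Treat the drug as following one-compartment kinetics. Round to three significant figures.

k = 0.693/31 = 0.02235 h⁻¹, so CL = k·Vd = 0.02235 × 583.0 = 13.03 L/h
Infusion rate = CL × Css = 13.03 × 2.8 = 36.48 mg/h

36.5 mg/h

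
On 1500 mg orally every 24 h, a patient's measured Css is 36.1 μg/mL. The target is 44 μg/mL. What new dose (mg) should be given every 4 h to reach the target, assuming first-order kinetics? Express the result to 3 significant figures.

With linear kinetics, Css is proportional to dose rate (D/τ) at fixed clearance.
D₂ = D₁ × (Css,target / Css,current) × (τ₂/τ₁) = 1500 × (44/36.1) × (4/24) = 304.7 mg

305 mg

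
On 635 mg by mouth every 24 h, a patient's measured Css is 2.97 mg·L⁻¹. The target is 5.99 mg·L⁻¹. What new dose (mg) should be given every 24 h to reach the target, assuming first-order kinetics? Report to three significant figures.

1280 mg

For first-order elimination, Css ∝ F·D/(CL·τ); F and CL are unchanged, so Css ∝ D/τ.
D₂ = D₁ × (Css,target / Css,current) = 635 × 5.99/2.97 = 1281 mg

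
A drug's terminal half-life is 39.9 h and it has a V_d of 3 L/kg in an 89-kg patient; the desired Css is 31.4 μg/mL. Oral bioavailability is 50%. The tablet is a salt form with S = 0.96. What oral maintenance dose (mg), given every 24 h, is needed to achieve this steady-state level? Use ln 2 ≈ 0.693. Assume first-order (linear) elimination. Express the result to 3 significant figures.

7280 mg

Vd(total) = 89 kg × 3 L/kg = 267.0 L
CL = 0.693 × Vd / t½ = 0.693 × 267.0 / 39.9 = 4.637 L/h
D = CL × Css × τ / F / S = 4.637 × 31.4 × 24 / 0.5 / 0.96 = 7280 mg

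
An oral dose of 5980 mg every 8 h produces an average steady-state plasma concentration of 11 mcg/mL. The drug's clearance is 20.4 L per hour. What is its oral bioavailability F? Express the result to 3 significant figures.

F·D/τ = CL·Css at steady state → F = CL·Css·τ / D.
F = 20.4 × 11 × 8 / 5980 = 0.300

0.300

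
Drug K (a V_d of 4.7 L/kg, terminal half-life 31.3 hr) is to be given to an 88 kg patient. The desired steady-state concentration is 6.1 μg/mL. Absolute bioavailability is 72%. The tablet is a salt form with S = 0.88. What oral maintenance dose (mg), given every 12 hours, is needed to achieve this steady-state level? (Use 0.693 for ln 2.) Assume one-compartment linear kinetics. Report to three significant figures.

1060 mg

Total Vd = 4.7 × 88 = 413.6 L
CL = ln 2 · Vd / t½ = 0.693 × 413.6 / 31.3 = 9.157 L/h
D = CL × Css × τ / F / S = 9.157 × 6.1 × 12 / 0.72 / 0.88 = 1058 mg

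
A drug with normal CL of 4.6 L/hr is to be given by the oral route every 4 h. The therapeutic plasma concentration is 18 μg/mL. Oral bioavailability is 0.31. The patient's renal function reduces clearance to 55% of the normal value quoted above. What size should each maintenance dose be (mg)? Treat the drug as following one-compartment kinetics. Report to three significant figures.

Patient clearance = 0.55 × 4.600 = 2.530 L/h
D = CL × Css × τ / F = 2.530 × 18 × 4 / 0.31 = 587.6 mg

588 mg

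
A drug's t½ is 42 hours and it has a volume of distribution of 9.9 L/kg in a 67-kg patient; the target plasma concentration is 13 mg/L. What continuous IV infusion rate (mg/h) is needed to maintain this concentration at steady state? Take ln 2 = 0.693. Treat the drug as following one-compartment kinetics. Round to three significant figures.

142 mg/h

Vd = 9.9 L/kg × 67 kg = 663.3 L
k = 0.693/42 = 0.01650 h⁻¹, so CL = k·Vd = 0.01650 × 663.3 = 10.94 L/h
Infusion rate = CL × Css = 10.94 × 13 = 142.2 mg/h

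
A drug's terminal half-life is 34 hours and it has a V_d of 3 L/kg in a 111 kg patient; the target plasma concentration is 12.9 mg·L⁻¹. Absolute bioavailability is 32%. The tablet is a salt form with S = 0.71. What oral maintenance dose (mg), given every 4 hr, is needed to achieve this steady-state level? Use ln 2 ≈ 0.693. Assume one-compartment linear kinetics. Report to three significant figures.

Vd(total) = 111 kg × 3 L/kg = 333.0 L
CL = ln 2 · Vd / t½ = 0.693 × 333.0 / 34 = 6.787 L/h
D = CL × Css × τ / F / S = 6.787 × 12.9 × 4 / 0.32 / 0.71 = 1541 mg

1540 mg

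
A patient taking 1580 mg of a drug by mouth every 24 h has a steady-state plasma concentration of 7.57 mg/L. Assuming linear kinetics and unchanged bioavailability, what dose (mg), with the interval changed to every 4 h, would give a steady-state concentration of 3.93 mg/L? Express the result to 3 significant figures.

With linear kinetics, Css is proportional to dose rate (D/τ) at fixed clearance.
D₂ = D₁ × (Css,target / Css,current) × (τ₂/τ₁) = 1580 × (3.93/7.57) × (4/24) = 136.7 mg

137 mg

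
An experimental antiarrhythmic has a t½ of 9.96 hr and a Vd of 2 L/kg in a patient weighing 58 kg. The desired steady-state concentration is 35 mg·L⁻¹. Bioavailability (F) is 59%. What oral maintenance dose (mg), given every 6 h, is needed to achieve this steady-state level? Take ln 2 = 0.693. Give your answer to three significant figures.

Total Vd = 2 × 58 = 116.0 L
CL = ln 2 · Vd / t½ = 0.693 × 116.0 / 9.96 = 8.071 L/h
D = CL × Css × τ / F = 8.071 × 35 × 6 / 0.59 = 2873 mg

2870 mg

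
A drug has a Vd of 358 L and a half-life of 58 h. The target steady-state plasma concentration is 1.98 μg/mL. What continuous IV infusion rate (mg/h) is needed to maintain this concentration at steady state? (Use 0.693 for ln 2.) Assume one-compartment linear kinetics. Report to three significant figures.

k = 0.693/58 = 0.01195 h⁻¹, so CL = k·Vd = 0.01195 × 358.0 = 4.278 L/h
Infusion rate = CL × Css = 4.278 × 1.98 = 8.470 mg/h

8.47 mg/h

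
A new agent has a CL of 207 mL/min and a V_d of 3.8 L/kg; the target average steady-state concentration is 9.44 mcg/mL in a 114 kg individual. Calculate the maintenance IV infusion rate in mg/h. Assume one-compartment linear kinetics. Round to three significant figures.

Convert clearance: 207 mL/min × 60 min/h ÷ 1000 mL/L = 12.42 L/h
Maintenance depends on clearance, not Vd — rate in must match rate out.
R₀ = 12.42 × 9.44 = 117.2 mg/h

117 mg/h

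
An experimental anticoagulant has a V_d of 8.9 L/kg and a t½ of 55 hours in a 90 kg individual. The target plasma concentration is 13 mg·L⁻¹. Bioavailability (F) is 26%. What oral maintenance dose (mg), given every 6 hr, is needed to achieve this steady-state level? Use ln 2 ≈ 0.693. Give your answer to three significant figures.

3030 mg

Total Vd = 8.9 × 90 = 801.0 L
CL = 0.693 × Vd / t½ = 0.693 × 801.0 / 55 = 10.09 L/h
D = CL × Css × τ / F = 10.09 × 13 × 6 / 0.26 = 3027 mg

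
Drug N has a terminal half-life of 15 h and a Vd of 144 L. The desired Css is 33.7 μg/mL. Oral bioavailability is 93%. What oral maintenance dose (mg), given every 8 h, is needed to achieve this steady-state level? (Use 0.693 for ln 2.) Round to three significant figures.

CL = ln 2 · Vd / t½ = 0.693 × 144.0 / 15 = 6.653 L/h
D = CL × Css × τ / F = 6.653 × 33.7 × 8 / 0.93 = 1929 mg

1930 mg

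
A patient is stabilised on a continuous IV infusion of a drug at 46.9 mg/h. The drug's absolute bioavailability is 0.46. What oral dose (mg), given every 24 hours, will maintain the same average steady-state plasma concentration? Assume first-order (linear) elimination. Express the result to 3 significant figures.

To maintain the same Css, the systemic dosing rate must be unchanged: F·D/τ = infusion rate.
D = rate × τ / F = 46.9 × 24 / 0.46 = 2447 mg

2450 mg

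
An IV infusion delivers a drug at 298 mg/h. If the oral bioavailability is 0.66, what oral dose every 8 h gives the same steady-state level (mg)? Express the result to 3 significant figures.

3610 mg

To maintain the same Css, the systemic dosing rate must be unchanged: F·D/τ = infusion rate.
D = rate × τ / F = 298 × 8 / 0.66 = 3612 mg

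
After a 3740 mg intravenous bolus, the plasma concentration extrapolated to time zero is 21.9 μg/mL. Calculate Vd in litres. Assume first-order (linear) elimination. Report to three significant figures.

171 L

Immediately after an IV bolus, C₀ = Dose / Vd, so Vd = Dose / C₀.
Vd = 3740 / 21.9 = 170.8 L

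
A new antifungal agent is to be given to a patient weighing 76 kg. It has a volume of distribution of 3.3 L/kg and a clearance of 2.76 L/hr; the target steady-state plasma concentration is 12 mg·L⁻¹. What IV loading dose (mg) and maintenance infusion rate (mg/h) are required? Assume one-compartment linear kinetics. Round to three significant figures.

Vd(total) = 76 kg × 3.3 L/kg = 250.8 L
LD = Vd · C_target = 250.8 × 12 = 3010 mg
Infusion rate = 2.760 L/h × 12 mg/L = 33.12 mg/h

(a) 3010 mg; (b) 33.1 mg/h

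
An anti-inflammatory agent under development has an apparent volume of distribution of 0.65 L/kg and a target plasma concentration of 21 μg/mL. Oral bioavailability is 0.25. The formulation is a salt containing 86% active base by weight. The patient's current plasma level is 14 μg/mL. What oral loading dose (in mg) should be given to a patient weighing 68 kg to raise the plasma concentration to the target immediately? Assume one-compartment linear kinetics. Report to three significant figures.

Vd(total) = 68 kg × 0.65 L/kg = 44.20 L
Concentration deficit ΔC = 21 − 14 = 7.000 mg/L
LD = Vd × ΔC / F / S = 44.20 × 7.000 / 0.25 / 0.86 = 1439 mg

1440 mg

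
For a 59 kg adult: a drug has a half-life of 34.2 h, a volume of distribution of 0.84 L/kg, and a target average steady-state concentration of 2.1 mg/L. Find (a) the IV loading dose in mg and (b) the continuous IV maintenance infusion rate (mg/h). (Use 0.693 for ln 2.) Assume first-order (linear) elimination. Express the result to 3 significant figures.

Vd(total) = 59 kg × 0.84 L/kg = 49.56 L
LD = Vd × C = 49.56 × 2.1 = 104.1 mg
CL = 0.693 × Vd / t½ = 0.693 × 49.56 / 34.2 = 1.004 L/h
Infusion rate = CL × Css = 1.004 × 2.1 = 2.108 mg/h

(a) 104 mg; (b) 2.11 mg/h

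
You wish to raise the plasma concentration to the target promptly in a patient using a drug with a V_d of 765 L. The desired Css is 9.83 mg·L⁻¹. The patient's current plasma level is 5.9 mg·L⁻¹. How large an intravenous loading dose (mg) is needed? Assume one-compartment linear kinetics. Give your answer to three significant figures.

Concentration deficit ΔC = 9.83 − 5.9 = 3.930 mg/L
LD = Vd × ΔC = 765.0 × 3.930 = 3006 mg

3010 mg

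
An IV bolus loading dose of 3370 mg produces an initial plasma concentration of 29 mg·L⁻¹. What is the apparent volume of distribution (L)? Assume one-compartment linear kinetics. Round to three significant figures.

Immediately after an IV bolus, C₀ = Dose / Vd, so Vd = Dose / C₀.
Vd = 3370 / 29 = 116.2 L

116 L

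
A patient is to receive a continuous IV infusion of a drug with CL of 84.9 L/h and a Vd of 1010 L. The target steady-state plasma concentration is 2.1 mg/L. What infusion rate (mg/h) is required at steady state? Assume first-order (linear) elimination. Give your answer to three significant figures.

178 mg/h

Rate = CL × Css = 84.90 × 2.1 = 178.3 mg/h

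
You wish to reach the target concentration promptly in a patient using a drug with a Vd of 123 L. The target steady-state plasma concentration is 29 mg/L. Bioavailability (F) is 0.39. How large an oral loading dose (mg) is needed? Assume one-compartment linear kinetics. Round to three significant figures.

LD = Vd × C / F = 123.0 × 29.00 / 0.39 = 9146 mg

9150 mg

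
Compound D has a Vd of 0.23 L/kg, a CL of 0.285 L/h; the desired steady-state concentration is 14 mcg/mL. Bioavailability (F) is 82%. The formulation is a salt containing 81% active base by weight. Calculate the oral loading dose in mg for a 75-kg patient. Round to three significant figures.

Total Vd = 0.23 × 75 = 17.25 L
LD = Vd × C / F / S = 17.25 × 14.00 / 0.82 / 0.81 = 363.6 mg

364 mg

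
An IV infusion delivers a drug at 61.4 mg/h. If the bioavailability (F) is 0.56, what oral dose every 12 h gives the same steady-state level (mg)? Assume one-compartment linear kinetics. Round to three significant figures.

1320 mg

To maintain the same Css, the systemic dosing rate must be unchanged: F·D/τ = infusion rate.
D = rate × τ / F = 61.4 × 12 / 0.56 = 1316 mg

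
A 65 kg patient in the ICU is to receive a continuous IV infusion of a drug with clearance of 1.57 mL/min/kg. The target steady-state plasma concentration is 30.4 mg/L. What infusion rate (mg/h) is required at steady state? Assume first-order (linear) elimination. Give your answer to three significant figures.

CL = 1.57 mL/min/kg × 65 kg = 102.1 mL/min = 102.1 × 60/1000 = 6.126 L/h
Infusion rate = CL · Css = 6.126 L/h × 30.4 mg/L = 186.2 mg/h

186 mg/h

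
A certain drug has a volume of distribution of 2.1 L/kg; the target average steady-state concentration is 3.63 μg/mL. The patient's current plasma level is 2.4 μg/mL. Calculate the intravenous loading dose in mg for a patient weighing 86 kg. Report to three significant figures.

222 mg

Vd(total) = 86 kg × 2.1 L/kg = 180.6 L
Concentration deficit ΔC = 3.63 − 2.4 = 1.230 mg/L
LD = Vd × ΔC = 180.6 × 1.230 = 222.1 mg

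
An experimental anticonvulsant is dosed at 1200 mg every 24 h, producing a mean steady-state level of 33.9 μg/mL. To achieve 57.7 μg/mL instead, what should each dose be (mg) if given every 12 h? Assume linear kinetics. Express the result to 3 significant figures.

1020 mg

For first-order elimination, Css ∝ F·D/(CL·τ); F and CL are unchanged, so Css ∝ D/τ.
D₂ = D₁ × (Css,target / Css,current) × (τ₂/τ₁) = 1200 × (57.7/33.9) × (12/24) = 1021 mg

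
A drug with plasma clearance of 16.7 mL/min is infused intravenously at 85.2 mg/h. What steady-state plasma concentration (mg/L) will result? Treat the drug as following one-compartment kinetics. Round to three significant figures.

85.0 mg/L

CL = 16.7 mL/min = 16.7 × 0.06 = 1.002 L/h
Css = rate / CL = 85.2 / 1.002 = 85.03 mg/L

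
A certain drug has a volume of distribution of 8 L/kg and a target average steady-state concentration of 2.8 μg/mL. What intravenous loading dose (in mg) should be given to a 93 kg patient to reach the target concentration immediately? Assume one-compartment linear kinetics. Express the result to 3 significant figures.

2080 mg

Vd = 8 L/kg × 93 kg = 744.0 L
The loading dose fills Vd to the target concentration.
LD = Vd × C = 744.0 × 2.800 = 2083 mg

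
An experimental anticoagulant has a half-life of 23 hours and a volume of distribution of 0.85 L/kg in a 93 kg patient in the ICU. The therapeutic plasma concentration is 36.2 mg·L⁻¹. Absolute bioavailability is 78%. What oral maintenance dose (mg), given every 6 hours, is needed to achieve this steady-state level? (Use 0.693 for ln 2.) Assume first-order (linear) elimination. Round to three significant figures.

663 mg

Total Vd = 0.85 × 93 = 79.05 L
CL = 0.693 × Vd / t½ = 0.693 × 79.05 / 23 = 2.382 L/h
D = CL × Css × τ / F = 2.382 × 36.2 × 6 / 0.78 = 663.3 mg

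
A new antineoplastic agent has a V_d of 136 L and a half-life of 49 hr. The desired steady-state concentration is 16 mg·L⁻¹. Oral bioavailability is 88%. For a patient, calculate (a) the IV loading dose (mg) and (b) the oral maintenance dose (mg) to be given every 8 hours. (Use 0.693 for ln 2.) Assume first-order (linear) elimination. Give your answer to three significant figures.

(a) 2180 mg; (b) 280 mg

LD = Vd × C = 136.0 × 16 = 2176 mg
CL = 0.693 × Vd / t½ = 0.693 × 136.0 / 49 = 1.923 L/h
D = CL × Css × τ / F = 1.923 × 16 × 8 / 0.88 = 279.7 mg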